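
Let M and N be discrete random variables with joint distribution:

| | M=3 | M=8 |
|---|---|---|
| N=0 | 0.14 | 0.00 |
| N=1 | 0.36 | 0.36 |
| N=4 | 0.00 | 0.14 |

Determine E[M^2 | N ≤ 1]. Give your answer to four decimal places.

P(N ≤ 1) = 0.86.
Σ M^2·P over the event = 9·(0.14) + 9·(0.36) + 64·(0.36) = 27.54.
E[M^2 | N ≤ 1] = (27.54) / (0.86) = 32.0233.

32.0233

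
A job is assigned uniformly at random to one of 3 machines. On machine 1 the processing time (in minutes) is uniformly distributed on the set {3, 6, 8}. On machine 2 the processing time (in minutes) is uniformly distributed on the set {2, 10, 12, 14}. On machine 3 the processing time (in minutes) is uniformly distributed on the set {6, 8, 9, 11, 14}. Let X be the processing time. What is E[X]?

E[X | machine 1] = (3+6+8)/3 = 17/3.
E[X | machine 2] = (2+10+12+14)/4 = 19/2.
E[X | machine 3] = (6+8+9+11+14)/5 = 48/5.
E[X] = (1/3)·(17/3) + (1/3)·(19/2) + (1/3)·(48/5) = 743/90.

743/90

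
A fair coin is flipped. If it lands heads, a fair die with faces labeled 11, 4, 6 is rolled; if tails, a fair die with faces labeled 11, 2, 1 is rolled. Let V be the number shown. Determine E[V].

35/6

E[V | heads] = (11+4+6)/3 = 7.
E[V | tails] = (11+2+1)/3 = 14/3.
E[V] = (1/2)·(7) + (1/2)·(14/3) = 35/6.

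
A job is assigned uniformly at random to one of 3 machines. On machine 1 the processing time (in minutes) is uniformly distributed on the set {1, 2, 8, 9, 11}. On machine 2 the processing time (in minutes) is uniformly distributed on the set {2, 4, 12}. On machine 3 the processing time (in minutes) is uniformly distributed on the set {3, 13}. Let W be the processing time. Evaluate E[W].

101/15

E[W | machine 1] = (1+2+8+9+11)/5 = 31/5.
E[W | machine 2] = (2+4+12)/3 = 6.
E[W | machine 3] = (3+13)/2 = 8.
E[W] = (1/3)·(31/5) + (1/3)·(6) + (1/3)·(8) = 101/15.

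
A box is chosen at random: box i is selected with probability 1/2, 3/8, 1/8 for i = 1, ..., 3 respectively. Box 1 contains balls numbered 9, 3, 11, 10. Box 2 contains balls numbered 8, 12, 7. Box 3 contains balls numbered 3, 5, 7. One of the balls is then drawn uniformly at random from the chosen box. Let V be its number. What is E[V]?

65/8

E[V | box 1] = (9+3+11+10)/4 = 33/4.
E[V | box 2] = (8+12+7)/3 = 9.
E[V | box 3] = (3+5+7)/3 = 5.
By the law of total expectation,
E[V] = (1/2)·(33/4) + (3/8)·(9) + (1/8)·(5) = 65/8.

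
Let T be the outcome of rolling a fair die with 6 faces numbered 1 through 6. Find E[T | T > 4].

Given T > 4, T is equally likely to be any of {5, 6}.
E[T | T > 4] = (5 + 6) / 2 = 11/2.

11/2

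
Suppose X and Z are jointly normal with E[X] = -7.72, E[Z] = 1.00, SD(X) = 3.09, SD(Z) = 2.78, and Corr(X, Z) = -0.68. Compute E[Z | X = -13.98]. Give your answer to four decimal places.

E[Z | X=x] = μ_Z + ρ(σ_Z/σ_X)(x − μ_X) for jointly normal variables.
E[Z | X=-13.98] = 1.00 + (-0.68)·(2.78/3.09)·(-13.98 − (-7.72)) = 1.00 + (-0.61178)·(-6.26) = 4.8297.

4.8297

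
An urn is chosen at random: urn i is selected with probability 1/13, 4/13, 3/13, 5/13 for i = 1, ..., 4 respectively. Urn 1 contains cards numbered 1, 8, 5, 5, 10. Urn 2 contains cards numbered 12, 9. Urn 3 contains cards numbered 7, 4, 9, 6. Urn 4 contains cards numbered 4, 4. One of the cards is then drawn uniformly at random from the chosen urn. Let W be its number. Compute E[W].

873/130

E[W | urn 1] = (1+8+5+5+10)/5 = 29/5.
E[W | urn 2] = (12+9)/2 = 21/2.
E[W | urn 3] = (7+4+9+6)/4 = 13/2.
E[W | urn 4] = (4+4)/2 = 4.
E[W] = (1/13)·(29/5) + (4/13)·(21/2) + (3/13)·(13/2) + (5/13)·(4) = 873/130.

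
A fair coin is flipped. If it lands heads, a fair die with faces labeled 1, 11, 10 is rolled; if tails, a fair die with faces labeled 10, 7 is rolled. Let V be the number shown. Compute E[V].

95/12

E[V | heads] = (1+11+10)/3 = 22/3.
E[V | tails] = (10+7)/2 = 17/2.
E[V] = (1/2)·(22/3) + (1/2)·(17/2) = 95/12.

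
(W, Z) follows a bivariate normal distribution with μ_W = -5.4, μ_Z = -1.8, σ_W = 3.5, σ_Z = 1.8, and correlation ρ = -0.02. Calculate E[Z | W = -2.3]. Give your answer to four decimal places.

E[Z | W=x] = μ_Z + ρ(σ_Z/σ_W)(x − μ_W) for jointly normal variables.
E[Z | W=-2.3] = -1.8 + (-0.02)·(1.8/3.5)·(-2.3 − (-5.4)) = -1.8 + (-0.010286)·(3.1) = -1.8319.

-1.8319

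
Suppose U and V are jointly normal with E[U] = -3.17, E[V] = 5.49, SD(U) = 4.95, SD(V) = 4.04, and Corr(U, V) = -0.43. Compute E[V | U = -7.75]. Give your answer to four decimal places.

E[V | U=x] = μ_V + ρ(σ_V/σ_U)(x − μ_U) for jointly normal variables.
E[V | U=-7.75] = 5.49 + (-0.43)·(4.04/4.95)·(-7.75 − (-3.17)) = 5.49 + (-0.350949)·(-4.58) = 7.0973.

7.0973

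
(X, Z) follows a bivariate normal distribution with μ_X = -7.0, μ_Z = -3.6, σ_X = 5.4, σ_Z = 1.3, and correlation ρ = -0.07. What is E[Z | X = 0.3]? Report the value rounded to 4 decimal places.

-3.7230

E[Z | X=x] = μ_Z + ρ(σ_Z/σ_X)(x − μ_X) for jointly normal variables.
E[Z | X=0.3] = -3.6 + (-0.07)·(1.3/5.4)·(0.3 − (-7.0)) = -3.6 + (-0.016852)·(7.3) = -3.7230.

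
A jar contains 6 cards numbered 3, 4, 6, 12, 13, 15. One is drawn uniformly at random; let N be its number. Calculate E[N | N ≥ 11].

P(N ≥ 11) = 1/2.
Σ over the event: 12·1/6 + 13·1/6 + 15·1/6 = 20/3.
E[N | N ≥ 11] = (20/3) / (1/2) = 40/3.

40/3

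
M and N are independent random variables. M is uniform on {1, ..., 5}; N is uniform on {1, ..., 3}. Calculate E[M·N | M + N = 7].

11

P(M + N = 7) = 2/15.
Summing MN·P(x,y) over outcomes with M + N = 7 gives 22/15.
E[M·N | M + N = 7] = (22/15) / (2/15) = 11.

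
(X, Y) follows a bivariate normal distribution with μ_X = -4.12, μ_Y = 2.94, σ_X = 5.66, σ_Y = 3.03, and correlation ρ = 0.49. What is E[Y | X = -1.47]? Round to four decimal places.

For a bivariate normal, E[Y | X=x] = μ_Y + ρ·(σ_Y/σ_X)·(x − μ_X).
E[Y | X=-1.47] = 2.94 + (0.49)·(3.03/5.66)·(-1.47 − (-4.12)) = 2.94 + (0.26231)·(2.65) = 3.6351.

3.6351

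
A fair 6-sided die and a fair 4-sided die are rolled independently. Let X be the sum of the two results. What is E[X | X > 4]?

P(X > 4) = 3/4.
Σ over the event: 5·1/6 + 6·1/6 + 7·1/6 + 8·1/8 + 9·1/12 + 10·1/24 = 31/6.
E[X | X > 4] = (31/6) / (3/4) = 62/9.

62/9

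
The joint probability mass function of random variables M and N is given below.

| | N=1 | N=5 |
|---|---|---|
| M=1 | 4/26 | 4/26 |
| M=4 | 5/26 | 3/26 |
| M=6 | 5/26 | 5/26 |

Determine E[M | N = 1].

P(N = 1) = 7/13.
Σ M·P over the event = 1·(4/26) + 4·(5/26) + 6·(5/26) = 27/13.
E[M | N = 1] = (27/13) / (7/13) = 27/7.

27/7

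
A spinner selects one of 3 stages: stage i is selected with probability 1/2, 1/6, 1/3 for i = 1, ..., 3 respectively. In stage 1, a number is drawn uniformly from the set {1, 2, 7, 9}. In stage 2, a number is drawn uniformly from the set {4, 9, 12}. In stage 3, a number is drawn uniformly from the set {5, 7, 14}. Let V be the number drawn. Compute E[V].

E[V | stage 1] = (1+2+7+9)/4 = 19/4.
E[V | stage 2] = (4+9+12)/3 = 25/3.
E[V | stage 3] = (5+7+14)/3 = 26/3.
By the law of total expectation,
E[V] = (1/2)·(19/4) + (1/6)·(25/3) + (1/3)·(26/3) = 479/72.

479/72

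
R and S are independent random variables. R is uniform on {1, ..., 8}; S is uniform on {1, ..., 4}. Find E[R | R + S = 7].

9/2

P(R + S = 7) = 1/8.
Summing R·P(x,y) over outcomes with R + S = 7 gives 9/16.
E[R | R + S = 7] = (9/16) / (1/8) = 9/2.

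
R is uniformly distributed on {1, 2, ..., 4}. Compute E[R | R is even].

3

Given R is even, R is equally likely to be any of {2, 4}.
E[R | R is even] = (2 + 4) / 2 = 3.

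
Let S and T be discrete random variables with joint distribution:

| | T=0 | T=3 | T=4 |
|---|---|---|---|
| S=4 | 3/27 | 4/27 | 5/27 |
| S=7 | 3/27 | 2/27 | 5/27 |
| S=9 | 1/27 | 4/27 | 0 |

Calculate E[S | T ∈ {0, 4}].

P(T ∈ {0, 4}) = 17/27.
Σ S·P over the event = 4·(3/27) + 4·(5/27) + 7·(3/27) + 7·(5/27) + 9·(1/27) = 97/27.
E[S | T ∈ {0, 4}] = (97/27) / (17/27) = 97/17.

97/17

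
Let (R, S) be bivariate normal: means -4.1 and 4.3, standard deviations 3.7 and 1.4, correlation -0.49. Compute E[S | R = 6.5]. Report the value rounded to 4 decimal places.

2.3347

E[S | R=x] = μ_S + ρ(σ_S/σ_R)(x − μ_R) for jointly normal variables.
E[S | R=6.5] = 4.3 + (-0.49)·(1.4/3.7)·(6.5 − (-4.1)) = 4.3 + (-0.18541)·(10.6) = 2.3347.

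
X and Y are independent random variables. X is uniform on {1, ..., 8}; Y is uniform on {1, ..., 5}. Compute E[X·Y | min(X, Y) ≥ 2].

35/2

P(min(X, Y) ≥ 2) = 7/10.
Summing XY·P(x,y) over outcomes with min(X, Y) ≥ 2 gives 49/4.
E[X·Y | min(X, Y) ≥ 2] = (49/4) / (7/10) = 35/2.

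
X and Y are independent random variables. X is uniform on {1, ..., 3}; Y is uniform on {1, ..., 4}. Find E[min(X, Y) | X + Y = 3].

1

Outcomes with X + Y = 3: (1,2), (2,1), each with probability 1/12.
E[min(X, Y) | X + Y = 3] = (1 + 1) / 2 = 1.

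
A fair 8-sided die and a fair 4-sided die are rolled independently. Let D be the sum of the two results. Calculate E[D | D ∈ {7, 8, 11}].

P(D ∈ {7, 8, 11}) = 5/16.
Σ over the event: 7·1/8 + 8·1/8 + 11·1/16 = 41/16.
E[D | D ∈ {7, 8, 11}] = (41/16) / (5/16) = 41/5.

41/5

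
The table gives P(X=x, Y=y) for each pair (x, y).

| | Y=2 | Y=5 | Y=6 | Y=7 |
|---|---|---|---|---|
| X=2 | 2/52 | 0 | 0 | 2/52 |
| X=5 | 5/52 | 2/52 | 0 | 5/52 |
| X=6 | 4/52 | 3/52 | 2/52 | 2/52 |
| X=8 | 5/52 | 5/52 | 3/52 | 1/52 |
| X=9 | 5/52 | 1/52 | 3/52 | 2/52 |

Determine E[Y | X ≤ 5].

73/16

P(X ≤ 5) = 4/13.
Σ Y·P over the event = 2·(2/52) + 7·(2/52) + 2·(5/52) + 5·(2/52) + 7·(5/52) = 73/52.
E[Y | X ≤ 5] = (73/52) / (4/13) = 73/16.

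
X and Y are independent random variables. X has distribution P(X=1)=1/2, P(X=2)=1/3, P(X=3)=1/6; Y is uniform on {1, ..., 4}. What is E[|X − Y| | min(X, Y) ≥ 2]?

P(min(X, Y) ≥ 2) = 3/8.
Summing |X−Y|·P(x,y) over outcomes with min(X, Y) ≥ 2 gives 1/3.
E[|X − Y| | min(X, Y) ≥ 2] = (1/3) / (3/8) = 8/9.

8/9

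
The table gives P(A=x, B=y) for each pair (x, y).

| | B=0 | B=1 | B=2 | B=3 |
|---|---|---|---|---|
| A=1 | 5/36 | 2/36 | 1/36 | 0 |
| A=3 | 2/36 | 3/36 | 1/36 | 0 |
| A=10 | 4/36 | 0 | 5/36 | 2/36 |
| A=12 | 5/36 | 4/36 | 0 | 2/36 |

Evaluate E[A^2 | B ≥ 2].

998/11

P(B ≥ 2) = 11/36.
Σ A^2·P over the event = 1·(1/36) + 9·(1/36) + 100·(5/36) + 100·(2/36) + 144·(2/36) = 499/18.
E[A^2 | B ≥ 2] = (499/18) / (11/36) = 998/11.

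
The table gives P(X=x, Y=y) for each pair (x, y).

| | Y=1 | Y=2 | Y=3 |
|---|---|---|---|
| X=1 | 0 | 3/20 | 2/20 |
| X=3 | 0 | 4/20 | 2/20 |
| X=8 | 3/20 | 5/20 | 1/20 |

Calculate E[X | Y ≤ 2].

79/15

P(Y ≤ 2) = 3/4.
Σ X·P over the event = 1·(3/20) + 3·(4/20) + 8·(3/20) + 8·(5/20) = 79/20.
E[X | Y ≤ 2] = (79/20) / (3/4) = 79/15.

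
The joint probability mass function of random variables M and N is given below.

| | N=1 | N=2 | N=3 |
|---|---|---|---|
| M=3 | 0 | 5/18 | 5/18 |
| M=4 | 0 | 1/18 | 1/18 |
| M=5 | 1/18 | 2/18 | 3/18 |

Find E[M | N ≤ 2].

P(N ≤ 2) = 1/2.
Σ M·P over the event = 3·(5/18) + 4·(1/18) + 5·(1/18) + 5·(2/18) = 17/9.
E[M | N ≤ 2] = (17/9) / (1/2) = 34/9.

34/9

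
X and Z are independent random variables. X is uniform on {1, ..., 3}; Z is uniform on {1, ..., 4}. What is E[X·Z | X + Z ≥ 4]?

Outcomes with X + Z ≥ 4: (1,3), (1,4), (2,2), (2,3), (2,4), (3,1), (3,2), (3,3), (3,4), each with probability 1/12.
E[X·Z | X + Z ≥ 4] = (3 + 4 + 4 + 6 + 8 + 3 + 6 + 9 + 12) / 9 = 55/9.

55/9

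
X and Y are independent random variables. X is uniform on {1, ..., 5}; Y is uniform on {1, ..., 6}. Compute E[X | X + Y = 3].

3/2

Outcomes with X + Y = 3: (1,2), (2,1), each with probability 1/30.
E[X | X + Y = 3] = (1 + 2) / 2 = 3/2.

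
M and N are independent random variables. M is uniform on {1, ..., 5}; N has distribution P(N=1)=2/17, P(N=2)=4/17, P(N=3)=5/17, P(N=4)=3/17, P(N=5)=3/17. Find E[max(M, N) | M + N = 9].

P(M + N = 9) = 6/85.
Summing max(M,N)·P(x,y) over outcomes with M + N = 9 gives 6/17.
E[max(M, N) | M + N = 9] = (6/17) / (6/85) = 5.

5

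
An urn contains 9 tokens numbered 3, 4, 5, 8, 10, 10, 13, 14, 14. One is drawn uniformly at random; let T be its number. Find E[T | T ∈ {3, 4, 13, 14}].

48/5

P(T ∈ {3, 4, 13, 14}) = 5/9.
Σ over the event: 3·1/9 + 4·1/9 + 13·1/9 + 14·2/9 = 16/3.
E[T | T ∈ {3, 4, 13, 14}] = (16/3) / (5/9) = 48/5.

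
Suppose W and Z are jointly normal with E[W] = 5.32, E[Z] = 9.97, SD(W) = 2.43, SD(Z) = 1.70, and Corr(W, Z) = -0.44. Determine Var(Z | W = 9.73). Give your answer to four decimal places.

2.3305

The conditional variance in a bivariate normal is σ_Z²(1 − ρ²), independent of x.
Var(Z | W=9.73) = (1.70)²·(1 − (-0.44)²) = 2.89·0.8064 = 2.3305.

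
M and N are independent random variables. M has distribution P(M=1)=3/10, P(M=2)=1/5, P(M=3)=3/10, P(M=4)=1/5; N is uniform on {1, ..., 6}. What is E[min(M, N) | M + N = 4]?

5/4

P(M + N = 4) = 2/15.
Summing min(M,N)·P(x,y) over outcomes with M + N = 4 gives 1/6.
E[min(M, N) | M + N = 4] = (1/6) / (2/15) = 5/4.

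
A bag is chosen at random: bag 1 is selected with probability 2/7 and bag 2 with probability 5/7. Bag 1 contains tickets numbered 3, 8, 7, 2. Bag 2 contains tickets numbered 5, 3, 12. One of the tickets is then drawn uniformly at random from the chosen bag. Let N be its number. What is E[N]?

130/21

E[N | bag 1] = (3+8+7+2)/4 = 5.
E[N | bag 2] = (5+3+12)/3 = 20/3.
E[N] = (2/7)·(5) + (5/7)·(20/3) = 130/21.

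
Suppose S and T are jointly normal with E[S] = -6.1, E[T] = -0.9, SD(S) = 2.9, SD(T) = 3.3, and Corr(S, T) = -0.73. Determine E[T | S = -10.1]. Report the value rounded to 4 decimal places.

For a bivariate normal, E[T | S=x] = μ_T + ρ·(σ_T/σ_S)·(x − μ_S).
E[T | S=-10.1] = -0.9 + (-0.73)·(3.3/2.9)·(-10.1 − (-6.1)) = -0.9 + (-0.83069)·(-4) = 2.4228.

2.4228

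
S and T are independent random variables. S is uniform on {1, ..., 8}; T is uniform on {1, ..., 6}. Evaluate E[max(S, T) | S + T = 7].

Outcomes with S + T = 7: (1,6), (2,5), (3,4), (4,3), (5,2), (6,1), each with probability 1/48.
E[max(S, T) | S + T = 7] = (6 + 5 + 4 + 4 + 5 + 6) / 6 = 5.

5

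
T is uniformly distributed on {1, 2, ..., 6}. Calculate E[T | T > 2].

Given T > 2, T is equally likely to be any of {3, 4, 5, 6}.
E[T | T > 2] = (3 + 4 + 5 + 6) / 4 = 9/2.

9/2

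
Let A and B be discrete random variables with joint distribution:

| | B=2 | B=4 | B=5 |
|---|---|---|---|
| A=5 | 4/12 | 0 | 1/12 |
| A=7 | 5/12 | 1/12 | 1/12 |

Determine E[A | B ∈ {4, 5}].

19/3

P(B ∈ {4, 5}) = 1/4.
Σ A·P over the event = 5·(1/12) + 7·(1/12) + 7·(1/12) = 19/12.
E[A | B ∈ {4, 5}] = (19/12) / (1/4) = 19/3.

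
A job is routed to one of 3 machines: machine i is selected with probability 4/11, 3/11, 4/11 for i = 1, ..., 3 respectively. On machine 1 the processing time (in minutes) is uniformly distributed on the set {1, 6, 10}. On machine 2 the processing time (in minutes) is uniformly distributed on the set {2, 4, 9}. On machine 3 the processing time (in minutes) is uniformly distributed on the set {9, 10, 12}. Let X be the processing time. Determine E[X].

79/11

E[X | machine 1] = (1+6+10)/3 = 17/3.
E[X | machine 2] = (2+4+9)/3 = 5.
E[X | machine 3] = (9+10+12)/3 = 31/3.
E[X] = (4/11)·(17/3) + (3/11)·(5) + (4/11)·(31/3) = 79/11.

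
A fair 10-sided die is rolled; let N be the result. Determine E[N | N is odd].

Given N is odd, N is equally likely to be any of {1, 3, 5, 7, 9}.
E[N | N is odd] = (1 + 3 + 5 + 7 + 9) / 5 = 5.

5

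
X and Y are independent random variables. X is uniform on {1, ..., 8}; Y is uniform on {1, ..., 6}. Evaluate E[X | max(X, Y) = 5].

Outcomes with max(X, Y) = 5: (1,5), (2,5), (3,5), (4,5), (5,1), (5,2), (5,3), (5,4), (5,5), each with probability 1/48.
E[X | max(X, Y) = 5] = (1 + 2 + 3 + 4 + 5 + 5 + 5 + 5 + 5) / 9 = 35/9.

35/9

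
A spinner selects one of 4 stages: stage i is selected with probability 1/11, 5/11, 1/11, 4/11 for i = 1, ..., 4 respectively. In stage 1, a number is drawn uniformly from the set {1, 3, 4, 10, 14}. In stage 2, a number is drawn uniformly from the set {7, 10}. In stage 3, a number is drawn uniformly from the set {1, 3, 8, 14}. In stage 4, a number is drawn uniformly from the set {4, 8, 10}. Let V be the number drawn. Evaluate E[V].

E[V | stage 1] = (1+3+4+10+14)/5 = 32/5.
E[V | stage 2] = (7+10)/2 = 17/2.
E[V | stage 3] = (1+3+8+14)/4 = 13/2.
E[V | stage 4] = (4+8+10)/3 = 22/3.
E[V] = (1/11)·(32/5) + (5/11)·(17/2) + (1/11)·(13/2) + (4/11)·(22/3) = 1271/165.

1271/165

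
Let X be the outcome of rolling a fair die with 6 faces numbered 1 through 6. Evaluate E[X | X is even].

Given X is even, X is equally likely to be any of {2, 4, 6}.
E[X | X is even] = (2 + 4 + 6) / 3 = 4.

4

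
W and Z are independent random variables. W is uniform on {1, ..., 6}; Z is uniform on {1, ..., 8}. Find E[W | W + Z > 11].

Outcomes with W + Z > 11: (4,8), (5,7), (5,8), (6,6), (6,7), (6,8), each with probability 1/48.
E[W | W + Z > 11] = (4 + 5 + 5 + 6 + 6 + 6) / 6 = 16/3.

16/3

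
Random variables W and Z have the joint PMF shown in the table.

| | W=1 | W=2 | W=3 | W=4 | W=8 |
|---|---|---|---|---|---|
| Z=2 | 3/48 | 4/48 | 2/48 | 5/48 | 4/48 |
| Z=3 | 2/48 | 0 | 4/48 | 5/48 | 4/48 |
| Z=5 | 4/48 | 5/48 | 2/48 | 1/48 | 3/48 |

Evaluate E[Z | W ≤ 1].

32/9

P(W ≤ 1) = 3/16.
Σ Z·P over the event = 2·(3/48) + 3·(2/48) + 5·(4/48) = 2/3.
E[Z | W ≤ 1] = (2/3) / (3/16) = 32/9.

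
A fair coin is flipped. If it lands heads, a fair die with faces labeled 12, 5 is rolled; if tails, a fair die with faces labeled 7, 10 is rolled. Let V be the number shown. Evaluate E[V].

E[V | heads] = (12+5)/2 = 17/2.
E[V | tails] = (7+10)/2 = 17/2.
By the law of total expectation,
E[V] = (1/2)·(17/2) + (1/2)·(17/2) = 17/2.

17/2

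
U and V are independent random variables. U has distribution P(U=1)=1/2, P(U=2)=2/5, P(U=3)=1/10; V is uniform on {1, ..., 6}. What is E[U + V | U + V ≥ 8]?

P(U + V ≥ 8) = 1/10.
Summing (U+V)·P(x,y) over outcomes with U + V ≥ 8 gives 49/60.
E[U + V | U + V ≥ 8] = (49/60) / (1/10) = 49/6.

49/6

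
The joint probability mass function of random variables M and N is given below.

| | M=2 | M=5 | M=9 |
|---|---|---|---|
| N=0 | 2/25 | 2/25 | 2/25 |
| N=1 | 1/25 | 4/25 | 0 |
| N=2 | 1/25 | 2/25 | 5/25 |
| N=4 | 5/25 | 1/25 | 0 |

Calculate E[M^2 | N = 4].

15/2

P(N = 4) = 6/25.
Summing M^2·P(M=x,N=y) over the conditioning event gives 9/5.
E[M^2 | N = 4] = (9/5) / (6/25) = 15/2.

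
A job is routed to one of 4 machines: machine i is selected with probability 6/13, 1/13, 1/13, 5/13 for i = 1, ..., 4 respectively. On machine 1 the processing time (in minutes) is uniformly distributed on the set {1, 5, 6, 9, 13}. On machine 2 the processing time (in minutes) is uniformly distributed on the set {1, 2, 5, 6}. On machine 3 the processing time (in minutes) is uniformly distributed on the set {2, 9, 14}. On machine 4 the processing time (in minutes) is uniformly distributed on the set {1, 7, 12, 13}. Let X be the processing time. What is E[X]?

5633/780

E[X | machine 1] = (1+5+6+9+13)/5 = 34/5.
E[X | machine 2] = (1+2+5+6)/4 = 7/2.
E[X | machine 3] = (2+9+14)/3 = 25/3.
E[X | machine 4] = (1+7+12+13)/4 = 33/4.
E[X] = (6/13)·(34/5) + (1/13)·(7/2) + (1/13)·(25/3) + (5/13)·(33/4) = 5633/780.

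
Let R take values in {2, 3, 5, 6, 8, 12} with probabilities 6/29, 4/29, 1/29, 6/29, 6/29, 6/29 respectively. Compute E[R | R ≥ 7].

P(R ≥ 7) = 12/29.
Σ over the event: 8·6/29 + 12·6/29 = 120/29.
E[R | R ≥ 7] = (120/29) / (12/29) = 10.

10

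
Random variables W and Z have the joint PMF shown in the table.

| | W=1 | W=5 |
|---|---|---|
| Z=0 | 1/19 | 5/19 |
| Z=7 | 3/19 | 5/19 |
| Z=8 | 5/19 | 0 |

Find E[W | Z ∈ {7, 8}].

33/13

P(Z ∈ {7, 8}) = 13/19.
Σ W·P over the event = 1·(3/19) + 1·(5/19) + 5·(5/19) = 33/19.
E[W | Z ∈ {7, 8}] = (33/19) / (13/19) = 33/13.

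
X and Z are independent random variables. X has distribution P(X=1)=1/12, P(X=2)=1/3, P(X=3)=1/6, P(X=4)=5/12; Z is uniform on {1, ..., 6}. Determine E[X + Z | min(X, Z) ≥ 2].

P(min(X, Z) ≥ 2) = 55/72.
Summing (X+Z)·P(x,y) over outcomes with min(X, Z) ≥ 2 gives 65/12.
E[X + Z | min(X, Z) ≥ 2] = (65/12) / (55/72) = 78/11.

78/11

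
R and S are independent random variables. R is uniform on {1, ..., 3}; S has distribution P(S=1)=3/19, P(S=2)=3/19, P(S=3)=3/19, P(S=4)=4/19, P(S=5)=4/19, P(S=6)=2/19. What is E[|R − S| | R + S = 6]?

P(R + S = 6) = 11/57.
Summing |R−S|·P(x,y) over outcomes with R + S = 6 gives 8/19.
E[|R − S| | R + S = 6] = (8/19) / (11/57) = 24/11.

24/11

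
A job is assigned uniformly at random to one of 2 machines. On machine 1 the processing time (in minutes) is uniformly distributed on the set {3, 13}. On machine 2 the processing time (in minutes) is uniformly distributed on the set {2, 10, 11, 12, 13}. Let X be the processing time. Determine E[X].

44/5

E[X | machine 1] = (3+13)/2 = 8.
E[X | machine 2] = (2+10+11+12+13)/5 = 48/5.
E[X] = (1/2)·(8) + (1/2)·(48/5) = 44/5.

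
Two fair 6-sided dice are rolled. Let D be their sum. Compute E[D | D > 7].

28/3

P(D > 7) = 5/12.
Σ over the event: 8·5/36 + 9·1/9 + 10·1/12 + 11·1/18 + 12·1/36 = 35/9.
E[D | D > 7] = (35/9) / (5/12) = 28/3.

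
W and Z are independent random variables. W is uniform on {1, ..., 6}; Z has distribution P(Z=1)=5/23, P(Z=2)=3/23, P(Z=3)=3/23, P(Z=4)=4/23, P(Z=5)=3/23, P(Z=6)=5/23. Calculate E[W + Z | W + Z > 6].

236/27

P(W + Z > 6) = 27/46.
Summing (W+Z)·P(x,y) over outcomes with W + Z > 6 gives 118/23.
E[W + Z | W + Z > 6] = (118/23) / (27/46) = 236/27.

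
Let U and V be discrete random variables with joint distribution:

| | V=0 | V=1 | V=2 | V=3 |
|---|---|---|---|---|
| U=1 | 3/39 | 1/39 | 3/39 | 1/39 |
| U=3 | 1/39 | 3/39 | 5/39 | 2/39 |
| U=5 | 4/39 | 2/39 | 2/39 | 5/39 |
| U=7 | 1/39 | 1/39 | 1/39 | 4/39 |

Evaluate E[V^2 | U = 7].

P(U = 7) = 7/39.
Summing V^2·P(U=x,V=y) over the conditioning event gives 41/39.
E[V^2 | U = 7] = (41/39) / (7/39) = 41/7.

41/7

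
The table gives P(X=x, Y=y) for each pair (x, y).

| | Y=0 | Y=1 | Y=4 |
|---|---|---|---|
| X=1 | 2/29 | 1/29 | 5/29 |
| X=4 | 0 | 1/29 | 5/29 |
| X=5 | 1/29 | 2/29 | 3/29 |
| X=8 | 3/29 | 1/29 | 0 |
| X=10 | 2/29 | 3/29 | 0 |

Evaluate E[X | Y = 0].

51/8

P(Y = 0) = 8/29.
Σ X·P over the event = 1·(2/29) + 5·(1/29) + 8·(3/29) + 10·(2/29) = 51/29.
E[X | Y = 0] = (51/29) / (8/29) = 51/8.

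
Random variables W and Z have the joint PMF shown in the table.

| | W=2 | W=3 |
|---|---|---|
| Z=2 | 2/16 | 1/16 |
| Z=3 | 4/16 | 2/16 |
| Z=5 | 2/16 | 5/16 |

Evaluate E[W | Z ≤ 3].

7/3

P(Z ≤ 3) = 9/16.
Σ W·P over the event = 2·(2/16) + 2·(4/16) + 3·(1/16) + 3·(2/16) = 21/16.
E[W | Z ≤ 3] = (21/16) / (9/16) = 7/3.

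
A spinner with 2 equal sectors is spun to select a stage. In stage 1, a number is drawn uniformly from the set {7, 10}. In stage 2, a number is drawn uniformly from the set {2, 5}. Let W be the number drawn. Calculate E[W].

E[W | stage 1] = (7+10)/2 = 17/2.
E[W | stage 2] = (2+5)/2 = 7/2.
By the law of total expectation,
E[W] = (1/2)·(17/2) + (1/2)·(7/2) = 6.

6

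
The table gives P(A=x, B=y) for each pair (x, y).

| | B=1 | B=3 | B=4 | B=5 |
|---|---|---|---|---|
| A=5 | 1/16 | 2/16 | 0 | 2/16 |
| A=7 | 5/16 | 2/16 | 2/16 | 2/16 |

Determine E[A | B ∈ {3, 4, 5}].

31/5

P(B ∈ {3, 4, 5}) = 5/8.
Σ A·P over the event = 5·(2/16) + 5·(2/16) + 7·(2/16) + 7·(2/16) + 7·(2/16) = 31/8.
E[A | B ∈ {3, 4, 5}] = (31/8) / (5/8) = 31/5.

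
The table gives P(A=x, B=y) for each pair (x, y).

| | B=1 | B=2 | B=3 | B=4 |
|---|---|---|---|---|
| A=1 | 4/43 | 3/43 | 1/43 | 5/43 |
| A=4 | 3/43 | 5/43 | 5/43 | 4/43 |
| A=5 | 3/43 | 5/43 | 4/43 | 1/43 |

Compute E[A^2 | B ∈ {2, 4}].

P(B ∈ {2, 4}) = 23/43.
Σ A^2·P over the event = 1·(3/43) + 1·(5/43) + 16·(5/43) + 16·(4/43) + 25·(5/43) + 25·(1/43) = 302/43.
E[A^2 | B ∈ {2, 4}] = (302/43) / (23/43) = 302/23.

302/23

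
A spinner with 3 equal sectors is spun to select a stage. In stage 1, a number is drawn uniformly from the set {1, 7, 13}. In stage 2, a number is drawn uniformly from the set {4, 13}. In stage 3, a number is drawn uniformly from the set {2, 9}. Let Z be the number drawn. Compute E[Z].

7

E[Z | stage 1] = (1+7+13)/3 = 7.
E[Z | stage 2] = (4+13)/2 = 17/2.
E[Z | stage 3] = (2+9)/2 = 11/2.
By the law of total expectation,
E[Z] = (1/3)·(7) + (1/3)·(17/2) + (1/3)·(11/2) = 7.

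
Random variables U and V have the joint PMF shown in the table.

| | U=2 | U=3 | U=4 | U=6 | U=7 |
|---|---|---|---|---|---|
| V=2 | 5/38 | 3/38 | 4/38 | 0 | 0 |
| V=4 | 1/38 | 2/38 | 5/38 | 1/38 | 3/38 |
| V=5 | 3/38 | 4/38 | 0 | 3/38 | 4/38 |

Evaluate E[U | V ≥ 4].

119/26

P(V ≥ 4) = 13/19.
Summing U·P(U=x,V=y) over the conditioning event gives 119/38.
E[U | V ≥ 4] = (119/38) / (13/19) = 119/26.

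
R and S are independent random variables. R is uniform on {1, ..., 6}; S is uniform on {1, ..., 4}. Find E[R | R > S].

32/7

P(R > S) = 7/12.
Summing R·P(x,y) over outcomes with R > S gives 8/3.
E[R | R > S] = (8/3) / (7/12) = 32/7.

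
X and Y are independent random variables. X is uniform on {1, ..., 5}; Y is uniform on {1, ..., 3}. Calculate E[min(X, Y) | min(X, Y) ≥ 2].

19/8

Outcomes with min(X, Y) ≥ 2: (2,2), (2,3), (3,2), (3,3), (4,2), (4,3), (5,2), (5,3), each with probability 1/15.
E[min(X, Y) | min(X, Y) ≥ 2] = (2 + 2 + 2 + 3 + 2 + 3 + 2 + 3) / 8 = 19/8.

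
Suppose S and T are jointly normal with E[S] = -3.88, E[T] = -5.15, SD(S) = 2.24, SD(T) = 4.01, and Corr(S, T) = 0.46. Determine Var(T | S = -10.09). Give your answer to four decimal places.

12.6776

The conditional variance in a bivariate normal is σ_T²(1 − ρ²), independent of x.
Var(T | S=-10.09) = (4.01)²·(1 − (0.46)²) = 16.0801·0.7884 = 12.6776.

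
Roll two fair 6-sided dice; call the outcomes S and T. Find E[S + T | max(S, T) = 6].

102/11

P(max(S, T) = 6) = 11/36.
Summing (S+T)·P(x,y) over outcomes with max(S, T) = 6 gives 17/6.
E[S + T | max(S, T) = 6] = (17/6) / (11/36) = 102/11.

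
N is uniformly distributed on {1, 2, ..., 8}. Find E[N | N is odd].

4

Given N is odd, N is equally likely to be any of {1, 3, 5, 7}.
E[N | N is odd] = (1 + 3 + 5 + 7) / 4 = 4.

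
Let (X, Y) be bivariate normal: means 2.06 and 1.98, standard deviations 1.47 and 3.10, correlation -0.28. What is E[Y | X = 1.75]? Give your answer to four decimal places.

E[Y | X=x] = μ_Y + ρ(σ_Y/σ_X)(x − μ_X) for jointly normal variables.
E[Y | X=1.75] = 1.98 + (-0.28)·(3.10/1.47)·(1.75 − (2.06)) = 1.98 + (-0.59048)·(-0.31) = 2.1630.

2.1630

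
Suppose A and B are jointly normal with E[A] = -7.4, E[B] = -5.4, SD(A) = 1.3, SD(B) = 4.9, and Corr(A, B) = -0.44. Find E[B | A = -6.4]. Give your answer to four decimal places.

-7.0585

E[B | A=x] = μ_B + ρ(σ_B/σ_A)(x − μ_A) for jointly normal variables.
E[B | A=-6.4] = -5.4 + (-0.44)·(4.9/1.3)·(-6.4 − (-7.4)) = -5.4 + (-1.6585)·(1) = -7.0585.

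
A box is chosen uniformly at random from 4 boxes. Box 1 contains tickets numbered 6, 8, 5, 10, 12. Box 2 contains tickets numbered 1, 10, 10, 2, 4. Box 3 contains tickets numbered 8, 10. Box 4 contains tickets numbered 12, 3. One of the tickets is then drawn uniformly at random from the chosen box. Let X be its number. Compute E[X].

301/40

E[X | box 1] = (6+8+5+10+12)/5 = 41/5.
E[X | box 2] = (1+10+10+2+4)/5 = 27/5.
E[X | box 3] = (8+10)/2 = 9.
E[X | box 4] = (12+3)/2 = 15/2.
E[X] = (1/4)·(41/5) + (1/4)·(27/5) + (1/4)·(9) + (1/4)·(15/2) = 301/40.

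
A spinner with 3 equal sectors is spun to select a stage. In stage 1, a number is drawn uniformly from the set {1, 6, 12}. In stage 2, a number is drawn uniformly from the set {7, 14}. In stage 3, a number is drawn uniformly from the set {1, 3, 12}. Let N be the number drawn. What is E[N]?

E[N | stage 1] = (1+6+12)/3 = 19/3.
E[N | stage 2] = (7+14)/2 = 21/2.
E[N | stage 3] = (1+3+12)/3 = 16/3.
E[N] = (1/3)·(19/3) + (1/3)·(21/2) + (1/3)·(16/3) = 133/18.

133/18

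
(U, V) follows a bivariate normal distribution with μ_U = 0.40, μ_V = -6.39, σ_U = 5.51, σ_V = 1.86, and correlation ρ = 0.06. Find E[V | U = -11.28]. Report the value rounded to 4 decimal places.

-6.6266

E[V | U=x] = μ_V + ρ(σ_V/σ_U)(x − μ_U) for jointly normal variables.
E[V | U=-11.28] = -6.39 + (0.06)·(1.86/5.51)·(-11.28 − (0.40)) = -6.39 + (0.020254)·(-11.68) = -6.6266.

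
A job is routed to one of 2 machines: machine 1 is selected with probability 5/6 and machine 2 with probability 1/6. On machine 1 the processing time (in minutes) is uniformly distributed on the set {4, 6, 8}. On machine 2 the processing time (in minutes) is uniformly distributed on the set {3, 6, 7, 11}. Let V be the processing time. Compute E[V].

E[V | machine 1] = (4+6+8)/3 = 6.
E[V | machine 2] = (3+6+7+11)/4 = 27/4.
By the law of total expectation,
E[V] = (5/6)·(6) + (1/6)·(27/4) = 49/8.

49/8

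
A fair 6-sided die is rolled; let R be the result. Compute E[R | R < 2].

1

Given R < 2, R is equally likely to be any of {1}.
E[R | R < 2] = (1) / 1 = 1.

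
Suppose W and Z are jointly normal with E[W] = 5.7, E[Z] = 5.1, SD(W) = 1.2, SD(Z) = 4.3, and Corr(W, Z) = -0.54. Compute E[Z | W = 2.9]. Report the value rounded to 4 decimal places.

For a bivariate normal, E[Z | W=x] = μ_Z + ρ·(σ_Z/σ_W)·(x − μ_W).
E[Z | W=2.9] = 5.1 + (-0.54)·(4.3/1.2)·(2.9 − (5.7)) = 5.1 + (-1.935)·(-2.8) = 10.5180.

10.5180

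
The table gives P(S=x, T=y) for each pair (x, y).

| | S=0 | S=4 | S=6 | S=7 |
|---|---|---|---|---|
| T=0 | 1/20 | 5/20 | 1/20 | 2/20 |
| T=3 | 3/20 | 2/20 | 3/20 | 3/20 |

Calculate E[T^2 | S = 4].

P(S = 4) = 7/20.
Summing T^2·P(S=x,T=y) over the conditioning event gives 9/10.
E[T^2 | S = 4] = (9/10) / (7/20) = 18/7.

18/7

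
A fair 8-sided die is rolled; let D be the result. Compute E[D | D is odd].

4

Given D is odd, D is equally likely to be any of {1, 3, 5, 7}.
E[D | D is odd] = (1 + 3 + 5 + 7) / 4 = 4.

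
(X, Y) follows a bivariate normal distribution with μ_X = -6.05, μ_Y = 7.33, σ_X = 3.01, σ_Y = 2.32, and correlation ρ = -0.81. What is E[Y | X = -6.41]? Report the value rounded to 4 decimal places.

7.5548

The regression of Y on X has slope ρ·σ_Y/σ_X and passes through (μ_X, μ_Y).
E[Y | X=-6.41] = 7.33 + (-0.81)·(2.32/3.01)·(-6.41 − (-6.05)) = 7.33 + (-0.62432)·(-0.36) = 7.5548.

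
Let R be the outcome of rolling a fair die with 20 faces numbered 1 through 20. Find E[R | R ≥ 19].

Given R ≥ 19, R is equally likely to be any of {19, 20}.
E[R | R ≥ 19] = (19 + 20) / 2 = 39/2.

39/2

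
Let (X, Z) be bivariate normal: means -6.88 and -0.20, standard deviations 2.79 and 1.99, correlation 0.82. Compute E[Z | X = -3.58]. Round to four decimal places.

1.7301

The regression of Z on X has slope ρ·σ_Z/σ_X and passes through (μ_X, μ_Z).
E[Z | X=-3.58] = -0.20 + (0.82)·(1.99/2.79)·(-3.58 − (-6.88)) = -0.20 + (0.58487)·(3.3) = 1.7301.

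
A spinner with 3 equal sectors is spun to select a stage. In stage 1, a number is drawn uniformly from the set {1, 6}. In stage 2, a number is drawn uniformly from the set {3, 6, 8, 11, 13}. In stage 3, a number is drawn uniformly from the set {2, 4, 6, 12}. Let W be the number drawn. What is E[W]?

59/10

E[W | stage 1] = (1+6)/2 = 7/2.
E[W | stage 2] = (3+6+8+11+13)/5 = 41/5.
E[W | stage 3] = (2+4+6+12)/4 = 6.
E[W] = (1/3)·(7/2) + (1/3)·(41/5) + (1/3)·(6) = 59/10.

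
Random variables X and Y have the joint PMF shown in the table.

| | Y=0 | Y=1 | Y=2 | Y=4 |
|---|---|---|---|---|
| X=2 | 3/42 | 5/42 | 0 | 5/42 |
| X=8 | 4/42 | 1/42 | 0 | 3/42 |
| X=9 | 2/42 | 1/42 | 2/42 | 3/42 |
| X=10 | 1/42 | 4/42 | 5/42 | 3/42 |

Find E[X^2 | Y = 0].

P(Y = 0) = 5/21.
Summing X^2·P(X=x,Y=y) over the conditioning event gives 265/21.
E[X^2 | Y = 0] = (265/21) / (5/21) = 53.

53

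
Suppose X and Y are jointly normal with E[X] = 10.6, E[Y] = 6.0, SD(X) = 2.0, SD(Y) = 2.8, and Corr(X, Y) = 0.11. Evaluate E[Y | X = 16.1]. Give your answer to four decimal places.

6.8470

The regression of Y on X has slope ρ·σ_Y/σ_X and passes through (μ_X, μ_Y).
E[Y | X=16.1] = 6.0 + (0.11)·(2.8/2.0)·(16.1 − (10.6)) = 6.0 + (0.154)·(5.5) = 6.8470.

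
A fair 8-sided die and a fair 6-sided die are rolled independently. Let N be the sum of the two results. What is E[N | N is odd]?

8

P(N is odd) = 1/2.
Σ over the event: 3·1/24 + 5·1/12 + 7·1/8 + 9·1/8 + 11·1/12 + 13·1/24 = 4.
E[N | N is odd] = (4) / (1/2) = 8.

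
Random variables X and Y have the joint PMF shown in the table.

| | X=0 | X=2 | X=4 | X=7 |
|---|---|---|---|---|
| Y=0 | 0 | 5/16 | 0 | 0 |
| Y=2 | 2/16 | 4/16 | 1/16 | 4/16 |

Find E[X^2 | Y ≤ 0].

P(Y ≤ 0) = 5/16.
Σ X^2·P over the event = 4·(5/16) = 5/4.
E[X^2 | Y ≤ 0] = (5/4) / (5/16) = 4.

4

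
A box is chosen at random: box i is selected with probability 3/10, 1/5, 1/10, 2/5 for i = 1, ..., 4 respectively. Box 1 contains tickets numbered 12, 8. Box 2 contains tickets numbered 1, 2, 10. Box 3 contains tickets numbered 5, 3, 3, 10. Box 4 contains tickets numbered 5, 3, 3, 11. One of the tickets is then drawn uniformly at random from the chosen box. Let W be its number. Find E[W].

E[W | box 1] = (12+8)/2 = 10.
E[W | box 2] = (1+2+10)/3 = 13/3.
E[W | box 3] = (5+3+3+10)/4 = 21/4.
E[W | box 4] = (5+3+3+11)/4 = 11/2.
By the law of total expectation,
E[W] = (3/10)·(10) + (1/5)·(13/3) + (1/10)·(21/4) + (2/5)·(11/2) = 791/120.

791/120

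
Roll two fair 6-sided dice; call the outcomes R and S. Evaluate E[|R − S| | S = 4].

Outcomes with S = 4: (1,4), (2,4), (3,4), (4,4), (5,4), (6,4), each with probability 1/36.
E[|R − S| | S = 4] = (3 + 2 + 1 + 0 + 1 + 2) / 6 = 3/2.

3/2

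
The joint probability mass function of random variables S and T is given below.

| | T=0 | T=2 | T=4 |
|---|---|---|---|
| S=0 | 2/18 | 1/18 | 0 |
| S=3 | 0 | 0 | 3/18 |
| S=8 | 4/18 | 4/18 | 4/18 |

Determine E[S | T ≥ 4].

41/7

P(T ≥ 4) = 7/18.
Summing S·P(S=x,T=y) over the conditioning event gives 41/18.
E[S | T ≥ 4] = (41/18) / (7/18) = 41/7.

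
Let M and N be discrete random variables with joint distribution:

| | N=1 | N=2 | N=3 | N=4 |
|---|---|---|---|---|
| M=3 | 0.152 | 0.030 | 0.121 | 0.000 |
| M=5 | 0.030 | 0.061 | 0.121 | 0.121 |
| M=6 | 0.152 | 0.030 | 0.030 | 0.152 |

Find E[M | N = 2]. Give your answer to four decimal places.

P(N = 2) = 0.121.
Σ M·P over the event = 3·(0.030) + 5·(0.061) + 6·(0.030) = 0.575.
E[M | N = 2] = (0.575) / (0.121) = 4.7521.

4.7521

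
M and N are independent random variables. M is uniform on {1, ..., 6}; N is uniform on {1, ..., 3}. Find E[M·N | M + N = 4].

P(M + N = 4) = 1/6.
Summing MN·P(x,y) over outcomes with M + N = 4 gives 5/9.
E[M·N | M + N = 4] = (5/9) / (1/6) = 10/3.

10/3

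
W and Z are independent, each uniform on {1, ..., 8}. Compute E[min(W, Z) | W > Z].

P(W > Z) = 7/16.
Summing min(W,Z)·P(x,y) over outcomes with W > Z gives 21/16.
E[min(W, Z) | W > Z] = (21/16) / (7/16) = 3.

3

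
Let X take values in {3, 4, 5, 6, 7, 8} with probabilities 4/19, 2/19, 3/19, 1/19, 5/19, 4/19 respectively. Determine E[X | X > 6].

67/9

P(X > 6) = 9/19.
Σ over the event: 7·5/19 + 8·4/19 = 67/19.
E[X | X > 6] = (67/19) / (9/19) = 67/9.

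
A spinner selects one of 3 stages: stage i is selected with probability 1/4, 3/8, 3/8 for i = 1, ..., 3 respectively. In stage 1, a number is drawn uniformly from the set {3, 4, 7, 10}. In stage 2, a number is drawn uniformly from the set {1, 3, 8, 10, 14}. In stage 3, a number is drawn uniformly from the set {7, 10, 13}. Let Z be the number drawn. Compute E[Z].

E[Z | stage 1] = (3+4+7+10)/4 = 6.
E[Z | stage 2] = (1+3+8+10+14)/5 = 36/5.
E[Z | stage 3] = (7+10+13)/3 = 10.
By the law of total expectation,
E[Z] = (1/4)·(6) + (3/8)·(36/5) + (3/8)·(10) = 159/20.

159/20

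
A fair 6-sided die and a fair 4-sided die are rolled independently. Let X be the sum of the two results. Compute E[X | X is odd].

P(X is odd) = 1/2.
Σ over the event: 3·1/12 + 5·1/6 + 7·1/6 + 9·1/12 = 3.
E[X | X is odd] = (3) / (1/2) = 6.

6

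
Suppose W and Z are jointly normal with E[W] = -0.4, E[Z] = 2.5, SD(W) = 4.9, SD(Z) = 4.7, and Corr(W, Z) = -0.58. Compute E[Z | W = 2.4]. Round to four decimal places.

0.9423

E[Z | W=x] = μ_Z + ρ(σ_Z/σ_W)(x − μ_W) for jointly normal variables.
E[Z | W=2.4] = 2.5 + (-0.58)·(4.7/4.9)·(2.4 − (-0.4)) = 2.5 + (-0.55633)·(2.8) = 0.9423.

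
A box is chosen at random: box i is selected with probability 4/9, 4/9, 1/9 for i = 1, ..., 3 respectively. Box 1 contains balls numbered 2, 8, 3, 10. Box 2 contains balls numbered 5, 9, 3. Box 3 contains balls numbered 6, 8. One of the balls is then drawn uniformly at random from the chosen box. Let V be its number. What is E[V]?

E[V | box 1] = (2+8+3+10)/4 = 23/4.
E[V | box 2] = (5+9+3)/3 = 17/3.
E[V | box 3] = (6+8)/2 = 7.
E[V] = (4/9)·(23/4) + (4/9)·(17/3) + (1/9)·(7) = 158/27.

158/27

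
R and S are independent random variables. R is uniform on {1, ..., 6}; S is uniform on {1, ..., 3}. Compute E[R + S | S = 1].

Outcomes with S = 1: (1,1), (2,1), (3,1), (4,1), (5,1), (6,1), each with probability 1/18.
E[R + S | S = 1] = (2 + 3 + 4 + 5 + 6 + 7) / 6 = 9/2.

9/2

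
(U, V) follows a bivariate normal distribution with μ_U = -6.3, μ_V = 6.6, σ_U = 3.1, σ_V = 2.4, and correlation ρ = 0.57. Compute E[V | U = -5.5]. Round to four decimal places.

For a bivariate normal, E[V | U=x] = μ_V + ρ·(σ_V/σ_U)·(x − μ_U).
E[V | U=-5.5] = 6.6 + (0.57)·(2.4/3.1)·(-5.5 − (-6.3)) = 6.6 + (0.44129)·(0.8) = 6.9530.

6.9530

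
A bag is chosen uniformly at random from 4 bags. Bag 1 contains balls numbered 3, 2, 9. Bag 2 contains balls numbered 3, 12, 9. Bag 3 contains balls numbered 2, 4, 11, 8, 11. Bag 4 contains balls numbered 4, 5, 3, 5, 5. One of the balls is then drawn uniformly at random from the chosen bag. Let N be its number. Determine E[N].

91/15

E[N | bag 1] = (3+2+9)/3 = 14/3.
E[N | bag 2] = (3+12+9)/3 = 8.
E[N | bag 3] = (2+4+11+8+11)/5 = 36/5.
E[N | bag 4] = (4+5+3+5+5)/5 = 22/5.
By the law of total expectation,
E[N] = (1/4)·(14/3) + (1/4)·(8) + (1/4)·(36/5) + (1/4)·(22/5) = 91/15.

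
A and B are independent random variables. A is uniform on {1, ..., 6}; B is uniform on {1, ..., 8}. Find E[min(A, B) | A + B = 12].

5

Outcomes with A + B = 12: (4,8), (5,7), (6,6), each with probability 1/48.
E[min(A, B) | A + B = 12] = (4 + 5 + 6) / 3 = 5.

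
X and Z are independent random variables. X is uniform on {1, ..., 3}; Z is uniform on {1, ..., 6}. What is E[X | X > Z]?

Outcomes with X > Z: (2,1), (3,1), (3,2), each with probability 1/18.
E[X | X > Z] = (2 + 3 + 3) / 3 = 8/3.

8/3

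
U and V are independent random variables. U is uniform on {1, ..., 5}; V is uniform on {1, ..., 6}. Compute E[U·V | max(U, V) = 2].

P(max(U, V) = 2) = 1/10.
Summing UV·P(x,y) over outcomes with max(U, V) = 2 gives 4/15.
E[U·V | max(U, V) = 2] = (4/15) / (1/10) = 8/3.

8/3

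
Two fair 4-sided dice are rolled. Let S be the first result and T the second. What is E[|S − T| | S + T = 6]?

P(S + T = 6) = 3/16.
Summing |S−T|·P(x,y) over outcomes with S + T = 6 gives 1/4.
E[|S − T| | S + T = 6] = (1/4) / (3/16) = 4/3.

4/3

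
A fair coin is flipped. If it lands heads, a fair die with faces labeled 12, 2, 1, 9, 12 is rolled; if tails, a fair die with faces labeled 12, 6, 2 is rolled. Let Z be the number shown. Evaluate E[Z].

104/15

E[Z | heads] = (12+2+1+9+12)/5 = 36/5.
E[Z | tails] = (12+6+2)/3 = 20/3.
By the law of total expectation,
E[Z] = (1/2)·(36/5) + (1/2)·(20/3) = 104/15.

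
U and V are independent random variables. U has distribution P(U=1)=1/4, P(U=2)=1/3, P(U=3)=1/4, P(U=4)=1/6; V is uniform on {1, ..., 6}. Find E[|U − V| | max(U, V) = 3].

19/16

P(max(U, V) = 3) = 2/9.
Summing |U−V|·P(x,y) over outcomes with max(U, V) = 3 gives 19/72.
E[|U − V| | max(U, V) = 3] = (19/72) / (2/9) = 19/16.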